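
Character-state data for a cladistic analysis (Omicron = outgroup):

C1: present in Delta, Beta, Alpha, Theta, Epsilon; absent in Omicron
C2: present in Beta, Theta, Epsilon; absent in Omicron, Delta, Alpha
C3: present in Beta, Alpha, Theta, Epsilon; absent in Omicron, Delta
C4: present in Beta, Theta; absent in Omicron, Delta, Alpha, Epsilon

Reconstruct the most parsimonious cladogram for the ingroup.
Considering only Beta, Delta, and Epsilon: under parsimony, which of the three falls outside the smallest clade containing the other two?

Delta

The outgroup has state 'absent' for every character, so 'present' is the derived state throughout.
All ingroup taxa share the derived state 'present' for C1; it defines the ingroup but does not resolve relationships within it.
C2 (derived state 'present') is shared by Beta, Epsilon, and Theta — a synapomorphy uniting that clade.
C3: derived state 'present' in Alpha, Beta, Epsilon, and Theta only — synapomorphy for {Alpha, Beta, Epsilon, Theta}.
C4: derived state 'present' in Beta and Theta only — synapomorphy for {Beta, Theta}.
Most parsimonious ingroup topology: (Delta,(((Beta,Theta),Epsilon),Alpha)).
Beta and Epsilon share a more recent common ancestor with each other than either does with Delta, so Delta is the least closely related of the three.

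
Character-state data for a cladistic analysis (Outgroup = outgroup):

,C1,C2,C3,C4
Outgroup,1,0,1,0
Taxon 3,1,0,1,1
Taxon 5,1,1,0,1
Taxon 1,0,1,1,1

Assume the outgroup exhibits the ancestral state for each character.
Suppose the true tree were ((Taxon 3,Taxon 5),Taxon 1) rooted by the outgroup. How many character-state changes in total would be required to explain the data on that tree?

Map each character onto ((Taxon 3,Taxon 5),Taxon 1) (rooted by Outgroup) and count the minimum state changes it requires (Fitch parsimony):
C1: 1; C2: 2; C3: 1; C4: 1.
Total tree length = 5.

5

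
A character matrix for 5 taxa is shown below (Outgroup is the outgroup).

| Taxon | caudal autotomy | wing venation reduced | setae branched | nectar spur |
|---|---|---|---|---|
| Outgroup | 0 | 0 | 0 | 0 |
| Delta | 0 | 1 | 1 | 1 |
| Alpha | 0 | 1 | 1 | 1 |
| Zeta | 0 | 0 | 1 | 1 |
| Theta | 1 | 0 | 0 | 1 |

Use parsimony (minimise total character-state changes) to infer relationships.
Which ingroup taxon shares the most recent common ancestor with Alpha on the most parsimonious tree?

Delta

The outgroup has state '0' for every character, so '1' is the derived state throughout.
caudal autotomy: derived state '1' in Theta only — an autapomorphy, so it tells us nothing about relationships among taxa.
Only Alpha and Delta show the derived state '1' for wing venation reduced, supporting them as a clade.
setae branched: derived state '1' in Alpha, Delta, and Zeta only — synapomorphy for {Alpha, Delta, Zeta}.
All ingroup taxa share the derived state '1' for nectar spur; it defines the ingroup but does not resolve relationships within it.
Most parsimonious ingroup topology: (((Delta,Alpha),Zeta),Theta).
Alpha and Delta form a cherry on this tree, so they are sister taxa.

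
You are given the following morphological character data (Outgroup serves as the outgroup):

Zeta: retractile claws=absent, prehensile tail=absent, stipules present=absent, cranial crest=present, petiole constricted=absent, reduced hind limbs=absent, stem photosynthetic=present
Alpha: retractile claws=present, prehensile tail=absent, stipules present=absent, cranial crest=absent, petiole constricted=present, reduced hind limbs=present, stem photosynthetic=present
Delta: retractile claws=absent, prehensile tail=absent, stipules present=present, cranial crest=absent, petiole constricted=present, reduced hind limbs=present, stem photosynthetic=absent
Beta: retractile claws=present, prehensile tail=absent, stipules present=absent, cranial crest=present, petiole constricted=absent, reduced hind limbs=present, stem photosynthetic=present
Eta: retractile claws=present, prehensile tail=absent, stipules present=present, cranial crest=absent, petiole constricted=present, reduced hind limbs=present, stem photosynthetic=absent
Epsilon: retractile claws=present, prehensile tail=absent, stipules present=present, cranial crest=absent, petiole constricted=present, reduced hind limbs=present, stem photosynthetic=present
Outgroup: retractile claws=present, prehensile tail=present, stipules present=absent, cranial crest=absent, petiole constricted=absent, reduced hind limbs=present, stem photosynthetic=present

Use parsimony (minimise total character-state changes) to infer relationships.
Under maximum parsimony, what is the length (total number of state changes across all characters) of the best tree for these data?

8

Character polarity is set by the outgroup: the derived state is whichever differs from the outgroup's state, so for retractile claws, prehensile tail, reduced hind limbs, stem photosynthetic the derived state is 'absent', and for the remaining characters it is 'present'.
retractile claws (state 'absent') occurs in Delta and Zeta but conflicts with the nesting implied by the other characters — most parsimoniously interpreted as homoplasy.
prehensile tail (derived state 'absent') is shared by all ingroup taxa — unites the whole ingroup.
stipules present: derived state 'present' in Delta, Epsilon, and Eta only — synapomorphy for {Delta, Epsilon, Eta}.
cranial crest (derived state 'present') is shared by Beta and Zeta — a synapomorphy uniting that clade.
petiole constricted: derived state 'present' in Alpha, Delta, Epsilon, and Eta only — synapomorphy for {Alpha, Delta, Epsilon, Eta}.
reduced hind limbs: derived state 'absent' in Zeta only — an autapomorphy, so it tells us nothing about relationships among taxa.
stem photosynthetic: derived state 'absent' in Delta and Eta only — synapomorphy for {Delta, Eta}.
Most parsimonious ingroup topology: ((((Delta,Eta),Epsilon),Alpha),(Beta,Zeta)).
Changes per character on this tree: retractile claws: 2; prehensile tail: 1; stipules present: 1; cranial crest: 1; petiole constricted: 1; reduced hind limbs: 1; stem photosynthetic: 1.
Total = 8.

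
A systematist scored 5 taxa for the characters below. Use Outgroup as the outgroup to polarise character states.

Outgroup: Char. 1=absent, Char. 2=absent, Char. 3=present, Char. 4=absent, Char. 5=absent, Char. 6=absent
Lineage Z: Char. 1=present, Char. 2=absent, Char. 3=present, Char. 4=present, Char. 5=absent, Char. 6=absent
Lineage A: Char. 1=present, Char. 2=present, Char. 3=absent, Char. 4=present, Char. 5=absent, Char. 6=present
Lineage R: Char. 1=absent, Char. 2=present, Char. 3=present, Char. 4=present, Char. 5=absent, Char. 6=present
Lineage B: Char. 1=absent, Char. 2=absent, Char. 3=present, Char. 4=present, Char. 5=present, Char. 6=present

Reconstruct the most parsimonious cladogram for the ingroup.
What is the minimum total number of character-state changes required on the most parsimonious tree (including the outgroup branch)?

Character polarity is set by the outgroup: the derived state is whichever differs from the outgroup's state, so for Char. 3 the derived state is 'absent', and for the remaining characters it is 'present'.
Char. 1 groups Lineage A and Lineage Z, which is incompatible with the clades supported by the remaining characters; treating it as convergent (homoplasy) costs fewer steps than any alternative tree.
Char. 2 (derived state 'present') is shared by Lineage A and Lineage R — a synapomorphy uniting that clade.
Char. 3: derived state 'absent' in Lineage A only — an autapomorphy, so it tells us nothing about relationships among taxa.
Char. 4 (derived state 'present') is shared by all ingroup taxa — unites the whole ingroup.
Char. 5: derived state 'present' in Lineage B only — an autapomorphy, so it tells us nothing about relationships among taxa.
Char. 6: derived state 'present' in Lineage A, Lineage B, and Lineage R only — synapomorphy for {Lineage A, Lineage B, Lineage R}.
Most parsimonious ingroup topology: (Lineage Z,((Lineage A,Lineage R),Lineage B)).
Changes per character on this tree: Char. 1: 2; Char. 2: 1; Char. 3: 1; Char. 4: 1; Char. 5: 1; Char. 6: 1.
Total = 7.

7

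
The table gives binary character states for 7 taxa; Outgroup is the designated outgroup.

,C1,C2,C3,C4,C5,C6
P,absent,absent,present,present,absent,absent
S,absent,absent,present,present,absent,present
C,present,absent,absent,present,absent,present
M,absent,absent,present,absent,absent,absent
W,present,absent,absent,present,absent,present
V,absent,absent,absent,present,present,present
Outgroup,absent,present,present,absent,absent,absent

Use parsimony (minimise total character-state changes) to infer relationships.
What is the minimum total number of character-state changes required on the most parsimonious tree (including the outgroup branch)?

Character polarity is set by the outgroup: the derived state is whichever differs from the outgroup's state, so for C2, C3 the derived state is 'absent', and for the remaining characters it is 'present'.
C1 (derived state 'present') is shared by C and W — a synapomorphy uniting that clade.
All ingroup taxa share the derived state 'absent' for C2; it defines the ingroup but does not resolve relationships within it.
C3: derived state 'absent' in C, V, and W only — synapomorphy for {C, V, W}.
C4 (derived state 'present') is shared by C, P, S, V, and W — a synapomorphy uniting that clade.
C5 (derived state 'present') is unique to V (autapomorphy; uninformative for grouping).
C6 (derived state 'present') is shared by C, S, V, and W — a synapomorphy uniting that clade.
Most parsimonious ingroup topology: ((((V,(W,C)),S),P),M).
Changes per character on this tree: C1: 1; C2: 1; C3: 1; C4: 1; C5: 1; C6: 1.
Total = 6.

6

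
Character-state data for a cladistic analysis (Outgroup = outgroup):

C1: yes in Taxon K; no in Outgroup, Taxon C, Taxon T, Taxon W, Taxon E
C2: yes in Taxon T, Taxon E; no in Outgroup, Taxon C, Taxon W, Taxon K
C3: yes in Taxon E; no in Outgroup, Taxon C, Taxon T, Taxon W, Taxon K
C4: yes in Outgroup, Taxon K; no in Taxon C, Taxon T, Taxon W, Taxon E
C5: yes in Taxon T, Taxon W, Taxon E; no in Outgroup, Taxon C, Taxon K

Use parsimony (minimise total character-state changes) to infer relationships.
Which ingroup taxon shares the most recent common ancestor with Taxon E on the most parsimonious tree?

Taxon T

Character polarity is set by the outgroup: the derived state is whichever differs from the outgroup's state, so for C4 the derived state is 'no', and for the remaining characters it is 'yes'.
C1 (derived state 'yes') is unique to Taxon K (autapomorphy; uninformative for grouping).
C2 (derived state 'yes') is shared by Taxon E and Taxon T — a synapomorphy uniting that clade.
C3: derived state 'yes' in Taxon E only — an autapomorphy, so it tells us nothing about relationships among taxa.
C4: derived state 'no' in Taxon C, Taxon E, Taxon T, and Taxon W only — synapomorphy for {Taxon C, Taxon E, Taxon T, Taxon W}.
C5: derived state 'yes' in Taxon E, Taxon T, and Taxon W only — synapomorphy for {Taxon E, Taxon T, Taxon W}.
Most parsimonious ingroup topology: ((Taxon C,((Taxon T,Taxon E),Taxon W)),Taxon K).
Taxon E and Taxon T form a cherry on this tree, so they are sister taxa.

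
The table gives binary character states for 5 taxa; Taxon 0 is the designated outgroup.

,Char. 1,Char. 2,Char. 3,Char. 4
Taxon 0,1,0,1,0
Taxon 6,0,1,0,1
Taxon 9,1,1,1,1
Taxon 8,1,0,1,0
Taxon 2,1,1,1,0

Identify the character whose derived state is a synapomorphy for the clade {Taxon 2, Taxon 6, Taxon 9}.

Character polarity is set by the outgroup: the derived state is whichever differs from the outgroup's state, so for Char. 1, Char. 3 the derived state is '0', and for the remaining characters it is '1'.
Char. 1: derived state '0' in Taxon 6 only — an autapomorphy, so it tells us nothing about relationships among taxa.
Char. 2 (derived state '1') is shared by Taxon 2, Taxon 6, and Taxon 9 — a synapomorphy uniting that clade.
Char. 3: derived state '0' in Taxon 6 only — an autapomorphy, so it tells us nothing about relationships among taxa.
Char. 4 (derived state '1') is shared by Taxon 6 and Taxon 9 — a synapomorphy uniting that clade.
Most parsimonious ingroup topology: (Taxon 8,(Taxon 2,(Taxon 6,Taxon 9))).
The clade {Taxon 2, Taxon 6, Taxon 9} is supported by Char. 2: its derived state '1' occurs in exactly those taxa and in no other taxon (including the outgroup).

Char. 2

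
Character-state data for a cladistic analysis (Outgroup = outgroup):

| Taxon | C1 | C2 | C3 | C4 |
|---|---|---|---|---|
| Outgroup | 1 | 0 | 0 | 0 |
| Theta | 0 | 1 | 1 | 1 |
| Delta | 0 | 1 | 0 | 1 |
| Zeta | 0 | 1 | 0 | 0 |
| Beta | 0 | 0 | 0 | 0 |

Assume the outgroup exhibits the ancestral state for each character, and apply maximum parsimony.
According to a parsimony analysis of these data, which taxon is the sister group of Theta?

Delta

Character polarity is set by the outgroup: the derived state is whichever differs from the outgroup's state, so for C1 the derived state is '0', and for the remaining characters it is '1'.
C1 (derived state '0') is shared by all ingroup taxa — unites the whole ingroup.
Only Delta, Theta, and Zeta show the derived state '1' for C2, supporting them as a clade.
C3 (derived state '1') is unique to Theta (autapomorphy; uninformative for grouping).
Only Delta and Theta show the derived state '1' for C4, supporting them as a clade.
Most parsimonious ingroup topology: (((Theta,Delta),Zeta),Beta).
Theta and Delta form a cherry on this tree, so they are sister taxa.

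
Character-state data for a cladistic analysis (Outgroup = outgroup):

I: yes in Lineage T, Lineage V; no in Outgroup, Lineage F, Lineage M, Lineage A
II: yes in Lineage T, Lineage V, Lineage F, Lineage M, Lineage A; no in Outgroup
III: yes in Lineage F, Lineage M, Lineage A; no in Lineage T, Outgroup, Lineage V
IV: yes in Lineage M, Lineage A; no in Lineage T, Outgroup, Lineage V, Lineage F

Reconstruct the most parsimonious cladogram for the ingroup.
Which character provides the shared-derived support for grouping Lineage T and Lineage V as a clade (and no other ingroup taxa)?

I

The outgroup has state 'no' for every character, so 'yes' is the derived state throughout.
I: derived state 'yes' in Lineage T and Lineage V only — synapomorphy for {Lineage T, Lineage V}.
II (derived state 'yes') is shared by all ingroup taxa — unites the whole ingroup.
Only Lineage A, Lineage F, and Lineage M show the derived state 'yes' for III, supporting them as a clade.
IV (derived state 'yes') is shared by Lineage A and Lineage M — a synapomorphy uniting that clade.
Most parsimonious ingroup topology: ((Lineage F,(Lineage A,Lineage M)),(Lineage T,Lineage V)).
The clade {Lineage T, Lineage V} is supported by I: its derived state 'yes' occurs in exactly those taxa and in no other taxon (including the outgroup).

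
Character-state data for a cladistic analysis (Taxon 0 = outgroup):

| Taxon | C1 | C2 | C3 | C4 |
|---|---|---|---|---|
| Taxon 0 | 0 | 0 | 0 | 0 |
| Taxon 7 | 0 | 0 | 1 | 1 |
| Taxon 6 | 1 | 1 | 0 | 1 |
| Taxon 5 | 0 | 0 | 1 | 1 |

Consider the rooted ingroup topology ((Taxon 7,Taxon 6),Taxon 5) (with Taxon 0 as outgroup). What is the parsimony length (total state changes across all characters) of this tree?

5

Map each character onto ((Taxon 7,Taxon 6),Taxon 5) (rooted by Taxon 0) and count the minimum state changes it requires (Fitch parsimony):
C1: 1; C2: 1; C3: 2; C4: 1.
Total tree length = 5.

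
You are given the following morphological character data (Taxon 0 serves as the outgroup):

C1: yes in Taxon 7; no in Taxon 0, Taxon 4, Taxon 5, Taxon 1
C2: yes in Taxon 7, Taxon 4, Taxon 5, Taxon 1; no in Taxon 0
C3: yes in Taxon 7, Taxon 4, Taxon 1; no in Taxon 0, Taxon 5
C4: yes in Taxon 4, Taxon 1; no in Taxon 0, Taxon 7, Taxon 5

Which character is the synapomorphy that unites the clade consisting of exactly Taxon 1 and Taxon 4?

C4

The outgroup has state 'no' for every character, so 'yes' is the derived state throughout.
C1: derived state 'yes' in Taxon 7 only — an autapomorphy, so it tells us nothing about relationships among taxa.
All ingroup taxa share the derived state 'yes' for C2; it defines the ingroup but does not resolve relationships within it.
C3 (derived state 'yes') is shared by Taxon 1, Taxon 4, and Taxon 7 — a synapomorphy uniting that clade.
C4 (derived state 'yes') is shared by Taxon 1 and Taxon 4 — a synapomorphy uniting that clade.
Most parsimonious ingroup topology: (((Taxon 1,Taxon 4),Taxon 7),Taxon 5).
The clade {Taxon 1, Taxon 4} is supported by C4: its derived state 'yes' occurs in exactly those taxa and in no other taxon (including the outgroup).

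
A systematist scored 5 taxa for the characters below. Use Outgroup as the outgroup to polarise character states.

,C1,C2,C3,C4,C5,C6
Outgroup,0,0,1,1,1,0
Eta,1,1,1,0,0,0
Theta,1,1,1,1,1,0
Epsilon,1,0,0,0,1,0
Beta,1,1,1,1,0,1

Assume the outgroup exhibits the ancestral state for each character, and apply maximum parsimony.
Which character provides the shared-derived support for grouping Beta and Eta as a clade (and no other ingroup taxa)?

C5

Character polarity is set by the outgroup: the derived state is whichever differs from the outgroup's state, so for C3, C4, C5 the derived state is '0', and for the remaining characters it is '1'.
All ingroup taxa share the derived state '1' for C1; it defines the ingroup but does not resolve relationships within it.
C2: derived state '1' in Beta, Eta, and Theta only — synapomorphy for {Beta, Eta, Theta}.
C3 (derived state '0') is unique to Epsilon (autapomorphy; uninformative for grouping).
C4 groups Epsilon and Eta, which is incompatible with the clades supported by the remaining characters; treating it as convergent (homoplasy) costs fewer steps than any alternative tree.
Only Beta and Eta show the derived state '0' for C5, supporting them as a clade.
C6: derived state '1' in Beta only — an autapomorphy, so it tells us nothing about relationships among taxa.
Most parsimonious ingroup topology: (((Eta,Beta),Theta),Epsilon).
The clade {Beta, Eta} is supported by C5: its derived state '0' occurs in exactly those taxa and in no other taxon (including the outgroup).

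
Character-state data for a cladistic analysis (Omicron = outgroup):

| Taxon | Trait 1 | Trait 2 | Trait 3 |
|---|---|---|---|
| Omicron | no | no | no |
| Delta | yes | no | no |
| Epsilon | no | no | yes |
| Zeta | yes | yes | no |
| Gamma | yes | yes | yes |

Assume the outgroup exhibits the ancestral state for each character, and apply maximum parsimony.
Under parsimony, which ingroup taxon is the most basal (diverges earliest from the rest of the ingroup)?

Epsilon

The outgroup has state 'no' for every character, so 'yes' is the derived state throughout.
Only Delta, Gamma, and Zeta show the derived state 'yes' for Trait 1, supporting them as a clade.
Trait 2 (derived state 'yes') is shared by Gamma and Zeta — a synapomorphy uniting that clade.
Trait 3 groups Epsilon and Gamma, which is incompatible with the clades supported by the remaining characters; treating it as convergent (homoplasy) costs fewer steps than any alternative tree.
Most parsimonious ingroup topology: ((Delta,(Zeta,Gamma)),Epsilon).
Epsilon is sister to the clade containing all other ingroup taxa, so it is the earliest-diverging (most basal) ingroup lineage.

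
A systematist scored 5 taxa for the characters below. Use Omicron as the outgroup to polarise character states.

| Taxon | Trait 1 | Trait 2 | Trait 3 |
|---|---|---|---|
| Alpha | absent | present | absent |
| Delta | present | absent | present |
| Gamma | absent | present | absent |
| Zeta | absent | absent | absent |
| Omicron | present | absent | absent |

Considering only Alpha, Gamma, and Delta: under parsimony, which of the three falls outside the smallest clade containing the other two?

Character polarity is set by the outgroup: the derived state is whichever differs from the outgroup's state, so for Trait 1 the derived state is 'absent', and for the remaining characters it is 'present'.
Trait 1 (derived state 'absent') is shared by Alpha, Gamma, and Zeta — a synapomorphy uniting that clade.
Only Alpha and Gamma show the derived state 'present' for Trait 2, supporting them as a clade.
Trait 3: derived state 'present' in Delta only — an autapomorphy, so it tells us nothing about relationships among taxa.
Most parsimonious ingroup topology: ((Zeta,(Gamma,Alpha)),Delta).
Alpha and Gamma share a more recent common ancestor with each other than either does with Delta, so Delta is the least closely related of the three.

Delta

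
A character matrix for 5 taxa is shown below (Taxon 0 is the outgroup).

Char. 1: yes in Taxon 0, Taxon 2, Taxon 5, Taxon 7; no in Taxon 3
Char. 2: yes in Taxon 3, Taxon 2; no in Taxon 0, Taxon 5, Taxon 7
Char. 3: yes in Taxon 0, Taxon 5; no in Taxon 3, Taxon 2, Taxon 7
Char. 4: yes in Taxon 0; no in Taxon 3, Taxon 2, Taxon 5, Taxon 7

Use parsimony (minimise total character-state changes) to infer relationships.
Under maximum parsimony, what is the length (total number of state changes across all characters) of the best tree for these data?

4

Character polarity is set by the outgroup: the derived state is whichever differs from the outgroup's state, so for Char. 1, Char. 3, Char. 4 the derived state is 'no', and for the remaining characters it is 'yes'.
Char. 1: derived state 'no' in Taxon 3 only — an autapomorphy, so it tells us nothing about relationships among taxa.
Only Taxon 2 and Taxon 3 show the derived state 'yes' for Char. 2, supporting them as a clade.
Only Taxon 2, Taxon 3, and Taxon 7 show the derived state 'no' for Char. 3, supporting them as a clade.
All ingroup taxa share the derived state 'no' for Char. 4; it defines the ingroup but does not resolve relationships within it.
Most parsimonious ingroup topology: (((Taxon 3,Taxon 2),Taxon 7),Taxon 5).
Changes per character on this tree: Char. 1: 1; Char. 2: 1; Char. 3: 1; Char. 4: 1.
Total = 4.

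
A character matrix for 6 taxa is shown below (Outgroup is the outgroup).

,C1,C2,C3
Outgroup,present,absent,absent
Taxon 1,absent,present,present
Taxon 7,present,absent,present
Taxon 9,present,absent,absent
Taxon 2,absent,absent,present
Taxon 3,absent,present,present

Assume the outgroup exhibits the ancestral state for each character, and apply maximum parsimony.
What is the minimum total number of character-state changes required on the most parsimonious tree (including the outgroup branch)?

3

Character polarity is set by the outgroup: the derived state is whichever differs from the outgroup's state, so for C1 the derived state is 'absent', and for the remaining characters it is 'present'.
C1: derived state 'absent' in Taxon 1, Taxon 2, and Taxon 3 only — synapomorphy for {Taxon 1, Taxon 2, Taxon 3}.
C2 (derived state 'present') is shared by Taxon 1 and Taxon 3 — a synapomorphy uniting that clade.
C3 (derived state 'present') is shared by Taxon 1, Taxon 2, Taxon 3, and Taxon 7 — a synapomorphy uniting that clade.
Most parsimonious ingroup topology: ((((Taxon 1,Taxon 3),Taxon 2),Taxon 7),Taxon 9).
Changes per character on this tree: C1: 1; C2: 1; C3: 1.
Total = 3.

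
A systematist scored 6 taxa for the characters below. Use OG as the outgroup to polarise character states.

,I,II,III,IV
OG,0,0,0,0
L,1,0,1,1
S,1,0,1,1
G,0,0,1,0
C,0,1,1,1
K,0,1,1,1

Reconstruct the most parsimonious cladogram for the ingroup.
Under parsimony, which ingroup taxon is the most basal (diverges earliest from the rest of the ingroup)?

G

The outgroup has state '0' for every character, so '1' is the derived state throughout.
I: derived state '1' in L and S only — synapomorphy for {L, S}.
Only C and K show the derived state '1' for II, supporting them as a clade.
III (derived state '1') is shared by all ingroup taxa — unites the whole ingroup.
Only C, K, L, and S show the derived state '1' for IV, supporting them as a clade.
Most parsimonious ingroup topology: (((L,S),(C,K)),G).
G is sister to the clade containing all other ingroup taxa, so it is the earliest-diverging (most basal) ingroup lineage.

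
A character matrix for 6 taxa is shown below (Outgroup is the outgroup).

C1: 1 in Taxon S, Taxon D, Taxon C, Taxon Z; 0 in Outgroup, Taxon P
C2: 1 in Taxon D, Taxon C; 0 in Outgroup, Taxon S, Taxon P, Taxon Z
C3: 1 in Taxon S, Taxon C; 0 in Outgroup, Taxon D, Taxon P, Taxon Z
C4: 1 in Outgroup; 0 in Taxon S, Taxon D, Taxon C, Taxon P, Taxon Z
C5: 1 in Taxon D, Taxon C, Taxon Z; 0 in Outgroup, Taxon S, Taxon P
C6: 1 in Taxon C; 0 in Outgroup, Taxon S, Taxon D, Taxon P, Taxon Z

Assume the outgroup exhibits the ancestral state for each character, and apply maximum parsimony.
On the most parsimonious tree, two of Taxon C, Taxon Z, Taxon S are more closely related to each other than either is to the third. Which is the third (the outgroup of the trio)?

Taxon S

Character polarity is set by the outgroup: the derived state is whichever differs from the outgroup's state, so for C4 the derived state is '0', and for the remaining characters it is '1'.
C1 (derived state '1') is shared by Taxon C, Taxon D, Taxon S, and Taxon Z — a synapomorphy uniting that clade.
Only Taxon C and Taxon D show the derived state '1' for C2, supporting them as a clade.
C3 (state '1') occurs in Taxon C and Taxon S but conflicts with the nesting implied by the other characters — most parsimoniously interpreted as homoplasy.
C4 (derived state '0') is shared by all ingroup taxa — unites the whole ingroup.
C5: derived state '1' in Taxon C, Taxon D, and Taxon Z only — synapomorphy for {Taxon C, Taxon D, Taxon Z}.
C6 (derived state '1') is unique to Taxon C (autapomorphy; uninformative for grouping).
Most parsimonious ingroup topology: ((Taxon S,((Taxon D,Taxon C),Taxon Z)),Taxon P).
Taxon C and Taxon Z share a more recent common ancestor with each other than either does with Taxon S, so Taxon S is the least closely related of the three.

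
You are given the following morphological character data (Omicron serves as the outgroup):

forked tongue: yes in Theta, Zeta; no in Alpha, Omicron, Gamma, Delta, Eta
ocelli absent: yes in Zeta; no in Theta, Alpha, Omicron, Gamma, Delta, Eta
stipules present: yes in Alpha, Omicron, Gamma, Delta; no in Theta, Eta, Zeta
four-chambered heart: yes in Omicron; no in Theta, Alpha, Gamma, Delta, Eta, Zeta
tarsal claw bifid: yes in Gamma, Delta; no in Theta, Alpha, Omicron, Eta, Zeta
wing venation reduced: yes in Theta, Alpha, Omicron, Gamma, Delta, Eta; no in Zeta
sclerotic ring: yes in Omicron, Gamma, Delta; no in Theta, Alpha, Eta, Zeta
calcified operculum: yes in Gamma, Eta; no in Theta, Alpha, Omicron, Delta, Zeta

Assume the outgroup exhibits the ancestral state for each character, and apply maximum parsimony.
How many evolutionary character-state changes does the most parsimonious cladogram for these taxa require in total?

Character polarity is set by the outgroup: the derived state is whichever differs from the outgroup's state, so for stipules present, four-chambered heart, wing venation reduced, sclerotic ring the derived state is 'no', and for the remaining characters it is 'yes'.
Only Theta and Zeta show the derived state 'yes' for forked tongue, supporting them as a clade.
ocelli absent: derived state 'yes' in Zeta only — an autapomorphy, so it tells us nothing about relationships among taxa.
Only Eta, Theta, and Zeta show the derived state 'no' for stipules present, supporting them as a clade.
All ingroup taxa share the derived state 'no' for four-chambered heart; it defines the ingroup but does not resolve relationships within it.
tarsal claw bifid: derived state 'yes' in Delta and Gamma only — synapomorphy for {Delta, Gamma}.
wing venation reduced: derived state 'no' in Zeta only — an autapomorphy, so it tells us nothing about relationships among taxa.
sclerotic ring (derived state 'no') is shared by Alpha, Eta, Theta, and Zeta — a synapomorphy uniting that clade.
calcified operculum groups Eta and Gamma, which is incompatible with the clades supported by the remaining characters; treating it as convergent (homoplasy) costs fewer steps than any alternative tree.
Most parsimonious ingroup topology: ((Delta,Gamma),(Alpha,((Zeta,Theta),Eta))).
Changes per character on this tree: forked tongue: 1; ocelli absent: 1; stipules present: 1; four-chambered heart: 1; tarsal claw bifid: 1; wing venation reduced: 1; sclerotic ring: 1; calcified operculum: 2.
Total = 9.

9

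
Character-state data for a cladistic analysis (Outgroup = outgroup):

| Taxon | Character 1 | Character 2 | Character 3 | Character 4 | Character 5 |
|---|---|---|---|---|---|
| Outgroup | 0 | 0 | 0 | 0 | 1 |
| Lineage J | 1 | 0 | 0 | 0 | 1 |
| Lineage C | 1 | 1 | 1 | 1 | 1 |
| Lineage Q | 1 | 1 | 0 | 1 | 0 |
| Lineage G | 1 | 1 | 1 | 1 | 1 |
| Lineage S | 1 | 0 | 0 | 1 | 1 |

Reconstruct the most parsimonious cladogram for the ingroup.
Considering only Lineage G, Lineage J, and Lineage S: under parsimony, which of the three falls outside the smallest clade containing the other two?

Lineage J

Character polarity is set by the outgroup: the derived state is whichever differs from the outgroup's state, so for Character 5 the derived state is '0', and for the remaining characters it is '1'.
All ingroup taxa share the derived state '1' for Character 1; it defines the ingroup but does not resolve relationships within it.
Only Lineage C, Lineage G, and Lineage Q show the derived state '1' for Character 2, supporting them as a clade.
Only Lineage C and Lineage G show the derived state '1' for Character 3, supporting them as a clade.
Only Lineage C, Lineage G, Lineage Q, and Lineage S show the derived state '1' for Character 4, supporting them as a clade.
Character 5 (derived state '0') is unique to Lineage Q (autapomorphy; uninformative for grouping).
Most parsimonious ingroup topology: (Lineage J,(((Lineage C,Lineage G),Lineage Q),Lineage S)).
Lineage S and Lineage G share a more recent common ancestor with each other than either does with Lineage J, so Lineage J is the least closely related of the three.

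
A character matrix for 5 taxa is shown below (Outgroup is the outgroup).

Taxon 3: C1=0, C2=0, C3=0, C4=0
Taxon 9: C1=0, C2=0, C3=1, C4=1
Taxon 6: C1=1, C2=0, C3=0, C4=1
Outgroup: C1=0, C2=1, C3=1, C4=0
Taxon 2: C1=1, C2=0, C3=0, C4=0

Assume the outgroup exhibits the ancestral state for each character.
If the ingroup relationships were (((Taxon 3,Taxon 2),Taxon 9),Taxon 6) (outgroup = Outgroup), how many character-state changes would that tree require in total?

7

Map each character onto (((Taxon 3,Taxon 2),Taxon 9),Taxon 6) (rooted by Outgroup) and count the minimum state changes it requires (Fitch parsimony):
C1: 2; C2: 1; C3: 2; C4: 2.
Total tree length = 7.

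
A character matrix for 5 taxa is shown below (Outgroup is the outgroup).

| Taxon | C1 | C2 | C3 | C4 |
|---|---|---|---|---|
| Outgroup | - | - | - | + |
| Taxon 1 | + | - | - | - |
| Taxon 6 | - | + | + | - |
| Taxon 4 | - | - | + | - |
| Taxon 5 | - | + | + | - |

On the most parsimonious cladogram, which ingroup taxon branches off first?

Taxon 1

Character polarity is set by the outgroup: the derived state is whichever differs from the outgroup's state, so for C4 the derived state is '-', and for the remaining characters it is '+'.
C1: derived state '+' in Taxon 1 only — an autapomorphy, so it tells us nothing about relationships among taxa.
Only Taxon 5 and Taxon 6 show the derived state '+' for C2, supporting them as a clade.
C3 (derived state '+') is shared by Taxon 4, Taxon 5, and Taxon 6 — a synapomorphy uniting that clade.
All ingroup taxa share the derived state '-' for C4; it defines the ingroup but does not resolve relationships within it.
Most parsimonious ingroup topology: (Taxon 1,((Taxon 6,Taxon 5),Taxon 4)).
Taxon 1 is sister to the clade containing all other ingroup taxa, so it is the earliest-diverging (most basal) ingroup lineage.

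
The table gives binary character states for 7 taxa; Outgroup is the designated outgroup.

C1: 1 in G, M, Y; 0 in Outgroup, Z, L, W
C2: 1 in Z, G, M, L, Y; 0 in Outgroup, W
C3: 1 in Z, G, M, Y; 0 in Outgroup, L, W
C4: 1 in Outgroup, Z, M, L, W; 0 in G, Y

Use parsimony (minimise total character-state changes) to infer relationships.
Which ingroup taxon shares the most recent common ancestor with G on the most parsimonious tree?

Character polarity is set by the outgroup: the derived state is whichever differs from the outgroup's state, so for C4 the derived state is '0', and for the remaining characters it is '1'.
C1: derived state '1' in G, M, and Y only — synapomorphy for {G, M, Y}.
C2: derived state '1' in G, L, M, Y, and Z only — synapomorphy for {G, L, M, Y, Z}.
C3 (derived state '1') is shared by G, M, Y, and Z — a synapomorphy uniting that clade.
Only G and Y show the derived state '0' for C4, supporting them as a clade.
Most parsimonious ingroup topology: (((Z,((G,Y),M)),L),W).
G and Y form a cherry on this tree, so they are sister taxa.

Y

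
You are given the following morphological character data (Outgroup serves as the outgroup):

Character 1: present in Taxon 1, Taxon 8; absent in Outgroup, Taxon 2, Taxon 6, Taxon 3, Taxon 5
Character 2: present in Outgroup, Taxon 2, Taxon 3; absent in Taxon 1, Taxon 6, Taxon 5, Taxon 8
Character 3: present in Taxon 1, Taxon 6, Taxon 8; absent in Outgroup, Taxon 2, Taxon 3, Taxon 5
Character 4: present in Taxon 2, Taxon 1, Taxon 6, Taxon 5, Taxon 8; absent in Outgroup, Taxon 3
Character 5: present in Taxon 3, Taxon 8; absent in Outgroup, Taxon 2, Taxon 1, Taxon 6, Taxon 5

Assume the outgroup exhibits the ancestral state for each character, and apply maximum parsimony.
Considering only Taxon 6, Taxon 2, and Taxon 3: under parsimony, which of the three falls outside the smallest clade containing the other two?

Character polarity is set by the outgroup: the derived state is whichever differs from the outgroup's state, so for Character 2 the derived state is 'absent', and for the remaining characters it is 'present'.
Only Taxon 1 and Taxon 8 show the derived state 'present' for Character 1, supporting them as a clade.
Character 2 (derived state 'absent') is shared by Taxon 1, Taxon 5, Taxon 6, and Taxon 8 — a synapomorphy uniting that clade.
Character 3 (derived state 'present') is shared by Taxon 1, Taxon 6, and Taxon 8 — a synapomorphy uniting that clade.
Character 4 (derived state 'present') is shared by Taxon 1, Taxon 2, Taxon 5, Taxon 6, and Taxon 8 — a synapomorphy uniting that clade.
Character 5 (state 'present') occurs in Taxon 3 and Taxon 8 but conflicts with the nesting implied by the other characters — most parsimoniously interpreted as homoplasy.
Most parsimonious ingroup topology: ((Taxon 2,(((Taxon 1,Taxon 8),Taxon 6),Taxon 5)),Taxon 3).
Taxon 2 and Taxon 6 share a more recent common ancestor with each other than either does with Taxon 3, so Taxon 3 is the least closely related of the three.

Taxon 3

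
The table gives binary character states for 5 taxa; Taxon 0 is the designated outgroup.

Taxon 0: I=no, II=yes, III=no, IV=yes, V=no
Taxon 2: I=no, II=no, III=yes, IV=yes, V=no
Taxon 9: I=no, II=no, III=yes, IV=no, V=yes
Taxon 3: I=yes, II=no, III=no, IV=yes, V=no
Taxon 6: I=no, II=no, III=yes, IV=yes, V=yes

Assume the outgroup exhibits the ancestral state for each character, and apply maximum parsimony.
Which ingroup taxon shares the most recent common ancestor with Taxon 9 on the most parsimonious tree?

Character polarity is set by the outgroup: the derived state is whichever differs from the outgroup's state, so for II, IV the derived state is 'no', and for the remaining characters it is 'yes'.
I: derived state 'yes' in Taxon 3 only — an autapomorphy, so it tells us nothing about relationships among taxa.
All ingroup taxa share the derived state 'no' for II; it defines the ingroup but does not resolve relationships within it.
Only Taxon 2, Taxon 6, and Taxon 9 show the derived state 'yes' for III, supporting them as a clade.
IV: derived state 'no' in Taxon 9 only — an autapomorphy, so it tells us nothing about relationships among taxa.
V (derived state 'yes') is shared by Taxon 6 and Taxon 9 — a synapomorphy uniting that clade.
Most parsimonious ingroup topology: ((Taxon 2,(Taxon 9,Taxon 6)),Taxon 3).
Taxon 9 and Taxon 6 form a cherry on this tree, so they are sister taxa.

Taxon 6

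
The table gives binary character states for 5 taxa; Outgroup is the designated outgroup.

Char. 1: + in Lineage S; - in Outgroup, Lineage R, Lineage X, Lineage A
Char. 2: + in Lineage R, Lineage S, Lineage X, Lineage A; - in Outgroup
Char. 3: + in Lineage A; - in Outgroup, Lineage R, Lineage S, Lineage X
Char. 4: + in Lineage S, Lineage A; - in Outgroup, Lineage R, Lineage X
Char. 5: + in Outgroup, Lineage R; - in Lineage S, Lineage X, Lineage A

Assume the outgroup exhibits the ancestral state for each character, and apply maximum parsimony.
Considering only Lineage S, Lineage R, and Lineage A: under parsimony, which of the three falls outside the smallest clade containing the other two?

Lineage R

Character polarity is set by the outgroup: the derived state is whichever differs from the outgroup's state, so for Char. 5 the derived state is '-', and for the remaining characters it is '+'.
Char. 1 (derived state '+') is unique to Lineage S (autapomorphy; uninformative for grouping).
Char. 2 (derived state '+') is shared by all ingroup taxa — unites the whole ingroup.
Char. 3 (derived state '+') is unique to Lineage A (autapomorphy; uninformative for grouping).
Char. 4 (derived state '+') is shared by Lineage A and Lineage S — a synapomorphy uniting that clade.
Only Lineage A, Lineage S, and Lineage X show the derived state '-' for Char. 5, supporting them as a clade.
Most parsimonious ingroup topology: (Lineage R,((Lineage S,Lineage A),Lineage X)).
Lineage A and Lineage S share a more recent common ancestor with each other than either does with Lineage R, so Lineage R is the least closely related of the three.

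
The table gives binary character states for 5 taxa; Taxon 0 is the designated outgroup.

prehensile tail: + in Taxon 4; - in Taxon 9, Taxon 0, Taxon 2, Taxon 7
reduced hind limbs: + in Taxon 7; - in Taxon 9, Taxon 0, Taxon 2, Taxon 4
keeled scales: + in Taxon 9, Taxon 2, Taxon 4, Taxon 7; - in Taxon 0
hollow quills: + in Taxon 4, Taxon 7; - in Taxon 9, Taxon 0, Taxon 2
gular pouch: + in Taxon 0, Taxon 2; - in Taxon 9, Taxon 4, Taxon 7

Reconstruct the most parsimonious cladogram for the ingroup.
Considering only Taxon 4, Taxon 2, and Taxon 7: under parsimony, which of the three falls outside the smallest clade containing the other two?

Taxon 2

Character polarity is set by the outgroup: the derived state is whichever differs from the outgroup's state, so for gular pouch the derived state is '-', and for the remaining characters it is '+'.
prehensile tail: derived state '+' in Taxon 4 only — an autapomorphy, so it tells us nothing about relationships among taxa.
reduced hind limbs: derived state '+' in Taxon 7 only — an autapomorphy, so it tells us nothing about relationships among taxa.
All ingroup taxa share the derived state '+' for keeled scales; it defines the ingroup but does not resolve relationships within it.
Only Taxon 4 and Taxon 7 show the derived state '+' for hollow quills, supporting them as a clade.
gular pouch (derived state '-') is shared by Taxon 4, Taxon 7, and Taxon 9 — a synapomorphy uniting that clade.
Most parsimonious ingroup topology: (Taxon 2,((Taxon 4,Taxon 7),Taxon 9)).
Taxon 4 and Taxon 7 share a more recent common ancestor with each other than either does with Taxon 2, so Taxon 2 is the least closely related of the three.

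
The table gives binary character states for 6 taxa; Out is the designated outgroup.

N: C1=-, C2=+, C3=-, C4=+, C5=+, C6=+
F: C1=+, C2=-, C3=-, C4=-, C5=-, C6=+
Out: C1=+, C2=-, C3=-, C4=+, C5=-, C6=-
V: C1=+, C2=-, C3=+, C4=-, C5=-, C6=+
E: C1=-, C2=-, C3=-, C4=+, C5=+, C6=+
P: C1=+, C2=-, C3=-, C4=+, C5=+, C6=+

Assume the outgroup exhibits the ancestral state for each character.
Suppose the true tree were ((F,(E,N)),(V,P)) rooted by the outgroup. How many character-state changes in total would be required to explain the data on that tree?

8

Map each character onto ((F,(E,N)),(V,P)) (rooted by Out) and count the minimum state changes it requires (Fitch parsimony):
C1: 1; C2: 1; C3: 1; C4: 2; C5: 2; C6: 1.
Total tree length = 8.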